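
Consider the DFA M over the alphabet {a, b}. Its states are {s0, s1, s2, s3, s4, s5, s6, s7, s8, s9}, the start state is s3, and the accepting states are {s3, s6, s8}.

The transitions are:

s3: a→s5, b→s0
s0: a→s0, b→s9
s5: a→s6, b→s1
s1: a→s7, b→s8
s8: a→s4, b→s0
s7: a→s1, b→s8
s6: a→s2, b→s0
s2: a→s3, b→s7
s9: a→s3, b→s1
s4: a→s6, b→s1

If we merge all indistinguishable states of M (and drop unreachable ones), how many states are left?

P0 = {s3,s6,s8} | {s0,s1,s2,s4,s5,s7,s9}.
Refine {s0,s1,s2,s4,s5,s7,s9} on symbol a: members go to different blocks, giving {s2,s4,s5,s9} and {s0,s1,s7}.
Split {s0,s1,s7} by δ(·,b) → {s1,s7} and {s0}.
The partition is now stable with 4 blocks: {s3,s6,s8} | {s2,s4,s5,s9} | {s1,s7} | {s0}.

4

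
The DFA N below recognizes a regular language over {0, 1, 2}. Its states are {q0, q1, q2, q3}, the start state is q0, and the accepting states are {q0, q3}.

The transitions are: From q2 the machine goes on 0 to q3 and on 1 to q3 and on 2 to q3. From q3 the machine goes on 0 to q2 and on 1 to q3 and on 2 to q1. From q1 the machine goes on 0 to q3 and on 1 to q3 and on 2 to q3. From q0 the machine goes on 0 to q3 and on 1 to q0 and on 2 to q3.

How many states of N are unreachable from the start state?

0

Every one of the 4 states is reachable from q0.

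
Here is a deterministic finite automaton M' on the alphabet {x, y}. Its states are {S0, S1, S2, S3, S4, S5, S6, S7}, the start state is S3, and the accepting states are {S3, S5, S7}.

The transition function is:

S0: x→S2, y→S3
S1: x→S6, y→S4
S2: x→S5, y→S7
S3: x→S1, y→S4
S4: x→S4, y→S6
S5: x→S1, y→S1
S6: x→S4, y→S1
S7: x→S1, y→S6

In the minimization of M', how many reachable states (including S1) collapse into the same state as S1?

3

Reachable states from the start: {S1,S3,S4,S6}. Unreachable: {S0,S2,S5,S7} — drop them.
Initial partition by acceptance: {S3} | {S1,S4,S6}.
Stable partition: {S3} | {S1,S4,S6} — 2 equivalence classes.
State S1 belongs to the block {S1,S4,S6}, which has 3 states.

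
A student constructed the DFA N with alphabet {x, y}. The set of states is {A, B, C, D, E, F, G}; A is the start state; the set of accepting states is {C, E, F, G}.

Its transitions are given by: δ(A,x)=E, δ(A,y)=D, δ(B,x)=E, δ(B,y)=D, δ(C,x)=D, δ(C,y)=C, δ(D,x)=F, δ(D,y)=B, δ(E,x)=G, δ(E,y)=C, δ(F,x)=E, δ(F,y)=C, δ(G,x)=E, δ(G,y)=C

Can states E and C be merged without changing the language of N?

Every state is reachable, so we keep all 7.
Initial partition by acceptance: {C,E,F,G} | {A,B,D}.
Split {C,E,F,G} by δ(·,x) → {E,F,G} and {C}.
Stable partition: {E,F,G} | {A,B,D} | {C} — 3 equivalence classes.
E and C end up in different blocks, so they are distinguishable. For instance, the string 'x' is accepted from only E.

No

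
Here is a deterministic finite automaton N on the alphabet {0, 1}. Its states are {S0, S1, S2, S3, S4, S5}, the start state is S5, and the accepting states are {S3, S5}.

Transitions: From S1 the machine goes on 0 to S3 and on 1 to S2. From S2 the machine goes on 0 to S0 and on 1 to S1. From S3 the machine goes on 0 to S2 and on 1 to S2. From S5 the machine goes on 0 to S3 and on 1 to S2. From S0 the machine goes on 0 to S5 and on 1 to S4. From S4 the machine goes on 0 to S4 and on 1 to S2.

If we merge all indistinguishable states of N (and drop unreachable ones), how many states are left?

P0 = {S3,S5} | {S0,S1,S2,S4}.
On input 0, block {S3,S5} splits into {S3} and {S5}.
Split {S0,S1,S2,S4} by δ(·,0) → {S2,S4} and {S0} and {S1}.
Split {S2,S4} by δ(·,0) → {S2} and {S4}.
The partition is now stable with 6 blocks: {S3} | {S2} | {S5} | {S0} | {S1} | {S4}.

6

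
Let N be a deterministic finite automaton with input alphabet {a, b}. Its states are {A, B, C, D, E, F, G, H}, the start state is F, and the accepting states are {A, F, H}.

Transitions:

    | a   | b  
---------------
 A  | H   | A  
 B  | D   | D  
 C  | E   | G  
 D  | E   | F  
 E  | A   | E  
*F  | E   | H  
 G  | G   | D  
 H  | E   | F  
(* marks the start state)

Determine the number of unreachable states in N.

No path from F leads to B, C, D, G; the other 4 states are all reachable.

4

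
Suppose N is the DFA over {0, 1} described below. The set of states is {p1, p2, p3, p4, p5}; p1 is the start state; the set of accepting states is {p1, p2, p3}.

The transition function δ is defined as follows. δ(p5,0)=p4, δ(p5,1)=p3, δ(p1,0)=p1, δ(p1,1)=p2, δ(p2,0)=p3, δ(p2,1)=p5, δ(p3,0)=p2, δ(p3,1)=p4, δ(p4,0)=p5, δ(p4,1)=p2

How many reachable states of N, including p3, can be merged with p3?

2

Initial partition by acceptance: {p1,p2,p3} | {p4,p5}.
On input 1, block {p1,p2,p3} splits into {p2,p3} and {p1}.
No further refinement is possible. Final partition (3 blocks): {p2,p3} | {p4,p5} | {p1}.
State p3 belongs to the block {p2,p3}, which has 2 states.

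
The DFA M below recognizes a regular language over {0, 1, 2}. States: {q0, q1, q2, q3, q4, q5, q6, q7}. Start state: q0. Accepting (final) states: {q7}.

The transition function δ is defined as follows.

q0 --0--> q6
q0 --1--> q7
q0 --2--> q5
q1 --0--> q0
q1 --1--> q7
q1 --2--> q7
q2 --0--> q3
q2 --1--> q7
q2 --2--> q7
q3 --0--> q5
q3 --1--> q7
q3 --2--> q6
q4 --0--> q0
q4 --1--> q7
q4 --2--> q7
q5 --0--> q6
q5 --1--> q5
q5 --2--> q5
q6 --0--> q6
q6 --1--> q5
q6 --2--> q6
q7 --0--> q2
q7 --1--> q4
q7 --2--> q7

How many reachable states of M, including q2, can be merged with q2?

First remove the unreachable states {q1}; 7 states remain.
P0 = {q7} | {q0,q2,q3,q4,q5,q6}.
Refine {q0,q2,q3,q4,q5,q6} on symbol 1: members go to different blocks, giving {q0,q2,q3,q4} and {q5,q6}.
Refine {q0,q2,q3,q4} on symbol 0: members go to different blocks, giving {q0,q3} and {q2,q4}.
No further refinement is possible. Final partition (4 blocks): {q7} | {q0,q3} | {q5,q6} | {q2,q4}.
The equivalence class containing q2 is {q2,q4}, of size 2.

2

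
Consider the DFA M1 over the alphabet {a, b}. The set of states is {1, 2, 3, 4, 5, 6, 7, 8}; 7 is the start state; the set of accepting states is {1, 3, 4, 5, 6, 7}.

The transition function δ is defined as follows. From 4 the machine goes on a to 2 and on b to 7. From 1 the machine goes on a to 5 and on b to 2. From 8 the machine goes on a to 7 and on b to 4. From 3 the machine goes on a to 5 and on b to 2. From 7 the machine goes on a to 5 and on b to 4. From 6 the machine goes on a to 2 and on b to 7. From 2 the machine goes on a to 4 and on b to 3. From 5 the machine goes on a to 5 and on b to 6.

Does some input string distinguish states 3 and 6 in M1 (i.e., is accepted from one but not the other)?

Yes

Reachable states from the start: {2,3,4,5,6,7}. Unreachable: {1,8} — drop them.
P0 = {3,4,5,6,7} | {2}.
On input a, block {3,4,5,6,7} splits into {3,5,7} and {4,6}.
Refine {3,5,7} on symbol b: members go to different blocks, giving {5,7} and {3}.
Stable partition: {5,7} | {2} | {4,6} | {3} — 4 equivalence classes.
3 and 6 end up in different blocks, so they are distinguishable. For instance, the string 'a' is accepted from only 3.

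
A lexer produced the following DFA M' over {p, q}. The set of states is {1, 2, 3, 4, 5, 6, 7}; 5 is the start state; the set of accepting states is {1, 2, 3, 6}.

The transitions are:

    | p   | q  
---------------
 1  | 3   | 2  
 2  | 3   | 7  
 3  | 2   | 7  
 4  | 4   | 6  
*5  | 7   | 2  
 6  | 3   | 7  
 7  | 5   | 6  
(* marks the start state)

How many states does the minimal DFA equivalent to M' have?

Reachable states from the start: {2,3,5,6,7}. Unreachable: {1,4} — drop them.
P0 = {2,3,6} | {5,7}.
The partition is now stable with 2 blocks: {2,3,6} | {5,7}.

2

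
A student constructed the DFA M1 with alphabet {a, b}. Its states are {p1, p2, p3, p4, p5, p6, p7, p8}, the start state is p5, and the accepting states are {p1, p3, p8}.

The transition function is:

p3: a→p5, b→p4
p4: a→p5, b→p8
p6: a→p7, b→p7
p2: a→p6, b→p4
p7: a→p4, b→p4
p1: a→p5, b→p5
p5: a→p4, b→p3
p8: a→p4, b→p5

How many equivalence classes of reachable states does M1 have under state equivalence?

First remove the unreachable states {p1,p2,p6,p7}; 4 states remain.
P0 = {p3,p8} | {p4,p5}.
Stable partition: {p3,p8} | {p4,p5} — 2 equivalence classes.

2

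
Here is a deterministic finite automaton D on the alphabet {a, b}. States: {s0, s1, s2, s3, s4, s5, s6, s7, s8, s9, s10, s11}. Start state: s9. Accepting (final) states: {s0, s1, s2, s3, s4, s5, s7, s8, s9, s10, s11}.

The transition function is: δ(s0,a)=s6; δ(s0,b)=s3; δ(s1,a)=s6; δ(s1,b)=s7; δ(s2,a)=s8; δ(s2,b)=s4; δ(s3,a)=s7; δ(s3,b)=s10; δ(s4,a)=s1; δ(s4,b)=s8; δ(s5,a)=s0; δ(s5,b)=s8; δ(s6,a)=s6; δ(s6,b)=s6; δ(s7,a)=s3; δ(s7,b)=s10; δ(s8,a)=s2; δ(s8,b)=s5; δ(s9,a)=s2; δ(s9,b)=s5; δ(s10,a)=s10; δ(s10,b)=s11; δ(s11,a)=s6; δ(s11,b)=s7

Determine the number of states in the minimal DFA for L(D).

6

All states are reachable from the start state.
Start with accepting vs non-accepting: {s0,s1,s2,s3,s4,s5,s7,s8,s9,s10,s11} | {s6}.
Refine {s0,s1,s2,s3,s4,s5,s7,s8,s9,s10,s11} on symbol a: members go to different blocks, giving {s2,s3,s4,s5,s7,s8,s9,s10} and {s0,s1,s11}.
Refine {s2,s3,s4,s5,s7,s8,s9,s10} on symbol a: members go to different blocks, giving {s2,s3,s7,s8,s9,s10} and {s4,s5}.
Split {s2,s3,s7,s8,s9,s10} by δ(·,b) → {s2,s8,s9} and {s3,s7} and {s10}.
The partition is now stable with 6 blocks: {s2,s8,s9} | {s6} | {s0,s1,s11} | {s4,s5} | {s3,s7} | {s10}.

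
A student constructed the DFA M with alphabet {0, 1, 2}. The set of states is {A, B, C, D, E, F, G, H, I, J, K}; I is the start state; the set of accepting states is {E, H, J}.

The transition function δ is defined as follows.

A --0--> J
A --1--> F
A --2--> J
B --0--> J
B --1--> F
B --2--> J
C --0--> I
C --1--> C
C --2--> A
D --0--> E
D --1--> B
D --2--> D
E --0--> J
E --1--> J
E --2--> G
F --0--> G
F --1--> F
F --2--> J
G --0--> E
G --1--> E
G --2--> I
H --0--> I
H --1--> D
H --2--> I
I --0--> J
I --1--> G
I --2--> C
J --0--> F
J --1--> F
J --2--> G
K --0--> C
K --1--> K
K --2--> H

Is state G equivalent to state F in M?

Reachable states from the start: {A,C,E,F,G,I,J}. Unreachable: {B,D,H,K} — drop them.
Initial partition by acceptance: {E,J} | {A,C,F,G,I}.
Split {E,J} by δ(·,0) → {E} and {J}.
On input 0, block {A,C,F,G,I} splits into {A,I} and {C,F} and {G}.
Split {A,I} by δ(·,1) → {A} and {I}.
Refine {C,F} on symbol 0: members go to different blocks, giving {C} and {F}.
Stable partition: {E} | {A} | {J} | {C} | {G} | {I} | {F} — 7 equivalence classes.
G and F end up in different blocks, so they are distinguishable. For instance, the string '0' is accepted from only G.

No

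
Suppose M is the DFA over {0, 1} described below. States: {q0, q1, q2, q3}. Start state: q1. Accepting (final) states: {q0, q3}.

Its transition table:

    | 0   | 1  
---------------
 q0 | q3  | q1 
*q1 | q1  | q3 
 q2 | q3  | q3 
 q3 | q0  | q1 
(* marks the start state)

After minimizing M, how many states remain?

2

Reachable states from the start: {q0,q1,q3}. Unreachable: {q2} — drop them.
Initial partition by acceptance: {q0,q3} | {q1}.
Stable partition: {q0,q3} | {q1} — 2 equivalence classes.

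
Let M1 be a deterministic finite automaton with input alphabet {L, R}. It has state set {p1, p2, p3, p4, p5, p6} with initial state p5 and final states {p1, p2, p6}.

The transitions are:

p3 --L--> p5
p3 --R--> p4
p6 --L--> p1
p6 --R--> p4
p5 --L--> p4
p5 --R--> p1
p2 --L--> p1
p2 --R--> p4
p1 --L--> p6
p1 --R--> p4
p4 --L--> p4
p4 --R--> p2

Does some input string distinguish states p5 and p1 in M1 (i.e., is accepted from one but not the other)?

First remove the unreachable states {p3}; 5 states remain.
Initial partition by acceptance: {p1,p2,p6} | {p4,p5}.
Stable partition: {p1,p2,p6} | {p4,p5} — 2 equivalence classes.
p5 and p1 end up in different blocks, so they are distinguishable. For instance, the string 'ε' is accepted from only p1.

Yes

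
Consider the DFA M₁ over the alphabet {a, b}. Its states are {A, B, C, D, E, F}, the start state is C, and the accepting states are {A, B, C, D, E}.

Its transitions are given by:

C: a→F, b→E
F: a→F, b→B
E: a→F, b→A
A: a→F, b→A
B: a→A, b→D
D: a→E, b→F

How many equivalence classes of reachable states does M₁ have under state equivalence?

Initial partition by acceptance: {A,B,C,D,E} | {F}.
On input a, block {A,B,C,D,E} splits into {A,C,E} and {B,D}.
On input b, block {B,D} splits into {B} and {D}.
The partition is now stable with 4 blocks: {A,C,E} | {F} | {B} | {D}.

4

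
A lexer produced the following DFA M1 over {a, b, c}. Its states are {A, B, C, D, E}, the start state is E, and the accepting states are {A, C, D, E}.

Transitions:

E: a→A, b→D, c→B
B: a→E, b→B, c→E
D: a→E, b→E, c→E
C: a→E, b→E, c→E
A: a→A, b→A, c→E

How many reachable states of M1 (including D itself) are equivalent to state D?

Reachable states from the start: {A,B,D,E}. Unreachable: {C} — drop them.
Start with accepting vs non-accepting: {A,D,E} | {B}.
Refine {A,D,E} on symbol c: members go to different blocks, giving {A,D} and {E}.
Refine {A,D} on symbol a: members go to different blocks, giving {A} and {D}.
The partition is now stable with 4 blocks: {A} | {B} | {E} | {D}.
The equivalence class containing D is {D}, of size 1.

1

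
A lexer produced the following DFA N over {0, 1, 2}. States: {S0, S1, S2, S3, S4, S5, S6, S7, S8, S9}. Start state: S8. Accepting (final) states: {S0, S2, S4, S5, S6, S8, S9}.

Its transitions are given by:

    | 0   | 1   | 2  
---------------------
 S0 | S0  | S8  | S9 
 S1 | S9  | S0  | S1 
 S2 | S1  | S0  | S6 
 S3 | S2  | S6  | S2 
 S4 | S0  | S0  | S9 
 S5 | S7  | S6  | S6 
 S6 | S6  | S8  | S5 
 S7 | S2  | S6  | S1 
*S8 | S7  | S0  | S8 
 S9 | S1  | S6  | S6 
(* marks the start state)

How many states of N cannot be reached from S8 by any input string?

2

BFS from S8 reaches {S0, S1, S2, S5, S6, S7, S8, S9}; the 2 state(s) S3, S4 are never visited.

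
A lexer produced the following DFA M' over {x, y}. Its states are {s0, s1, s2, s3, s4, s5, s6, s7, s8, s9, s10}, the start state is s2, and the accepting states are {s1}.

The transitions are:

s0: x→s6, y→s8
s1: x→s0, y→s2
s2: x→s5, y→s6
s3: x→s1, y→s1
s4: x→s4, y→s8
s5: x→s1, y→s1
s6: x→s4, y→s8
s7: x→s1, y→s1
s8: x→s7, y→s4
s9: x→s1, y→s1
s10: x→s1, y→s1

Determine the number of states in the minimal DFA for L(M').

4

Reachable states from the start: {s0,s1,s2,s4,s5,s6,s7,s8}. Unreachable: {s3,s9,s10} — drop them.
P0 = {s1} | {s0,s2,s4,s5,s6,s7,s8}.
Refine {s0,s2,s4,s5,s6,s7,s8} on symbol x: members go to different blocks, giving {s0,s2,s4,s6,s8} and {s5,s7}.
Refine {s0,s2,s4,s6,s8} on symbol x: members go to different blocks, giving {s0,s4,s6} and {s2,s8}.
Stable partition: {s1} | {s0,s4,s6} | {s5,s7} | {s2,s8} — 4 equivalence classes.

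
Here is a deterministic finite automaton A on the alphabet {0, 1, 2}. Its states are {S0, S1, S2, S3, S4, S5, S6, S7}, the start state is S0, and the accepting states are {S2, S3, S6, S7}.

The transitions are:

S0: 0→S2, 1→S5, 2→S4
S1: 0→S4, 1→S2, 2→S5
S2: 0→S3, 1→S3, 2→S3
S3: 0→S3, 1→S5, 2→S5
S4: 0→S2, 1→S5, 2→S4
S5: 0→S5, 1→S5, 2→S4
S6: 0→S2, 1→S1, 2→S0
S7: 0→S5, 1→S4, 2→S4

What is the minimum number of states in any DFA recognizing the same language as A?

States {S1,S6,S7} cannot be reached from the start state, so discard them.
P0 = {S2,S3} | {S0,S4,S5}.
Refine {S2,S3} on symbol 1: members go to different blocks, giving {S2} and {S3}.
Refine {S0,S4,S5} on symbol 0: members go to different blocks, giving {S0,S4} and {S5}.
The partition is now stable with 4 blocks: {S2} | {S0,S4} | {S3} | {S5}.

4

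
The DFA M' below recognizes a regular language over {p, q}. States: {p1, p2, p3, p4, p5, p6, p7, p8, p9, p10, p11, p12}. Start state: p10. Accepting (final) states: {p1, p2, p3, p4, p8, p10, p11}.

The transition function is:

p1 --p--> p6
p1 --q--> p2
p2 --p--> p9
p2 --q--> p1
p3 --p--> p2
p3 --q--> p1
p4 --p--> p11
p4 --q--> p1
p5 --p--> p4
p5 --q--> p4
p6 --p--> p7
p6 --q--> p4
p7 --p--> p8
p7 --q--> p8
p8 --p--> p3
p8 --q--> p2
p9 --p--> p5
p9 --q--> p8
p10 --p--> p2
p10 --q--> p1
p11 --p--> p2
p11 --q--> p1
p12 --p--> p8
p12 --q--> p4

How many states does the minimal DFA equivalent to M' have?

Reachable states from the start: {p1,p2,p3,p4,p5,p6,p7,p8,p9,p10,p11}. Unreachable: {p12} — drop them.
Start with accepting vs non-accepting: {p1,p2,p3,p4,p8,p10,p11} | {p5,p6,p7,p9}.
Split {p1,p2,p3,p4,p8,p10,p11} by δ(·,p) → {p3,p4,p8,p10,p11} and {p1,p2}.
Split {p3,p4,p8,p10,p11} by δ(·,p) → {p3,p10,p11} and {p4,p8}.
On input p, block {p5,p6,p7,p9} splits into {p5,p7} and {p6,p9}.
The partition is now stable with 5 blocks: {p3,p10,p11} | {p5,p7} | {p1,p2} | {p4,p8} | {p6,p9}.

5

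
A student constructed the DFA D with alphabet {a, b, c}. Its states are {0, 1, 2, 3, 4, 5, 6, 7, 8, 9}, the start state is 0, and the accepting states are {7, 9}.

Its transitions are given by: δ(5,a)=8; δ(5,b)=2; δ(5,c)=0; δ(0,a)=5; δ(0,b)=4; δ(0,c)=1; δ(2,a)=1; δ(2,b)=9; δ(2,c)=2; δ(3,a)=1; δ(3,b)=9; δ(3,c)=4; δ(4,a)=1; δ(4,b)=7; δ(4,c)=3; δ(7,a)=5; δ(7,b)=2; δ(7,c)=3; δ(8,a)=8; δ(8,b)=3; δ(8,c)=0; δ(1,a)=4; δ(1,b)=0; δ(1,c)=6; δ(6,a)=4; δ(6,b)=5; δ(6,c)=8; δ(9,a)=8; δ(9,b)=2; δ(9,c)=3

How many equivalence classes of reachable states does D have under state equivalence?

6

P0 = {7,9} | {0,1,2,3,4,5,6,8}.
Refine {0,1,2,3,4,5,6,8} on symbol b: members go to different blocks, giving {0,1,5,6,8} and {2,3,4}.
Split {0,1,5,6,8} by δ(·,a) → {0,5,8} and {1,6}.
Refine {0,5,8} on symbol c: members go to different blocks, giving {5,8} and {0}.
Split {1,6} by δ(·,b) → {1} and {6}.
The partition is now stable with 6 blocks: {7,9} | {5,8} | {2,3,4} | {1} | {0} | {6}.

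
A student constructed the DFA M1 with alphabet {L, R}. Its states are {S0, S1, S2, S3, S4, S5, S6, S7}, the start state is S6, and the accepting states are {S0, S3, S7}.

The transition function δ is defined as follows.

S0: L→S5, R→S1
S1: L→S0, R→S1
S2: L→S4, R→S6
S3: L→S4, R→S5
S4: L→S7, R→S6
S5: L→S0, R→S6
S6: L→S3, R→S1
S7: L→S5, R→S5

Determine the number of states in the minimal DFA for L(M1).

2

Reachable states from the start: {S0,S1,S3,S4,S5,S6,S7}. Unreachable: {S2} — drop them.
Start with accepting vs non-accepting: {S0,S3,S7} | {S1,S4,S5,S6}.
The partition is now stable with 2 blocks: {S0,S3,S7} | {S1,S4,S5,S6}.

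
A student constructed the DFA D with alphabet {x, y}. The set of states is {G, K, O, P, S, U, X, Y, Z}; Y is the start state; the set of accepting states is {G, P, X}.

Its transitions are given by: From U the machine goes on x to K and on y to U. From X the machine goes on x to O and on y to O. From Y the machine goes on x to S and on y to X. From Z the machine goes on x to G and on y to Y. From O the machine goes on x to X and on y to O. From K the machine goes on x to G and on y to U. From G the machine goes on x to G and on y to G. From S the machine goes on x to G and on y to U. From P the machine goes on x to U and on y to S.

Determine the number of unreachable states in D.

BFS from Y reaches {G, K, O, S, U, X, Y}; the 2 state(s) P, Z are never visited.

2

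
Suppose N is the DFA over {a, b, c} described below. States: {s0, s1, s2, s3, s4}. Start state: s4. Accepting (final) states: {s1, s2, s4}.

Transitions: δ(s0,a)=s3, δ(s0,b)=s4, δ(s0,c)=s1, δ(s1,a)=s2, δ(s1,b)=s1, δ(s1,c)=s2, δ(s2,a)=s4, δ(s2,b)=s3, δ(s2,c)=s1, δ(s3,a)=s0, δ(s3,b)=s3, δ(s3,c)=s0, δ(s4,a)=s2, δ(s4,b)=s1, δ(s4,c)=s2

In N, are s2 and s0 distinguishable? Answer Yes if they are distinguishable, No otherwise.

Yes

Every state is reachable, so we keep all 5.
Initial partition by acceptance: {s1,s2,s4} | {s0,s3}.
On input b, block {s1,s2,s4} splits into {s1,s4} and {s2}.
On input b, block {s0,s3} splits into {s0} and {s3}.
No further refinement is possible. Final partition (4 blocks): {s1,s4} | {s0} | {s2} | {s3}.
s2 and s0 end up in different blocks, so they are distinguishable. For instance, the string 'ε' is accepted from only s2.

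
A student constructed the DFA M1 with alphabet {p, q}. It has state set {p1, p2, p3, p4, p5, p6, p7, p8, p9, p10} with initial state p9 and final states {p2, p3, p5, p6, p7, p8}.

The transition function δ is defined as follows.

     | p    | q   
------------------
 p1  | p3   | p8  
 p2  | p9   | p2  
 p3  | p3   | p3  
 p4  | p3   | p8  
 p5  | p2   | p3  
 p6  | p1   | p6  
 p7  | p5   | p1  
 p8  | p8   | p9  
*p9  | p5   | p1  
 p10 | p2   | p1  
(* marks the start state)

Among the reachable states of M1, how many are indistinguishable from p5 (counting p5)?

First remove the unreachable states {p4,p6,p7,p10}; 6 states remain.
Start with accepting vs non-accepting: {p2,p3,p5,p8} | {p1,p9}.
Split {p2,p3,p5,p8} by δ(·,p) → {p3,p5,p8} and {p2}.
Split {p3,p5,p8} by δ(·,p) → {p3,p8} and {p5}.
On input q, block {p3,p8} splits into {p3} and {p8}.
Split {p1,p9} by δ(·,p) → {p1} and {p9}.
Stable partition: {p3} | {p1} | {p2} | {p5} | {p8} | {p9} — 6 equivalence classes.
State p5 belongs to the block {p5}, which has 1 states.

1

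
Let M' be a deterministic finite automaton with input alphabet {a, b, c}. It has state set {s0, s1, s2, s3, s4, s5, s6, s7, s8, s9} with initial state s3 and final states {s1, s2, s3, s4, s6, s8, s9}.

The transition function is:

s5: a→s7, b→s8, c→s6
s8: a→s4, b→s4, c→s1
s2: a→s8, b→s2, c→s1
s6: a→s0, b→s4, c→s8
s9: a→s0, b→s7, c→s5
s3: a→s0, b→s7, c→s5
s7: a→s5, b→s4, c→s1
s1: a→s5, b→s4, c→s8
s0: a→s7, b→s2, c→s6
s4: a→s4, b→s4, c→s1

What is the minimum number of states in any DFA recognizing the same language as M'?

States {s9} cannot be reached from the start state, so discard them.
Initial partition by acceptance: {s1,s2,s3,s4,s6,s8} | {s0,s5,s7}.
Refine {s1,s2,s3,s4,s6,s8} on symbol a: members go to different blocks, giving {s1,s3,s6} and {s2,s4,s8}.
Split {s1,s3,s6} by δ(·,b) → {s1,s6} and {s3}.
Stable partition: {s1,s6} | {s0,s5,s7} | {s2,s4,s8} | {s3} — 4 equivalence classes.

4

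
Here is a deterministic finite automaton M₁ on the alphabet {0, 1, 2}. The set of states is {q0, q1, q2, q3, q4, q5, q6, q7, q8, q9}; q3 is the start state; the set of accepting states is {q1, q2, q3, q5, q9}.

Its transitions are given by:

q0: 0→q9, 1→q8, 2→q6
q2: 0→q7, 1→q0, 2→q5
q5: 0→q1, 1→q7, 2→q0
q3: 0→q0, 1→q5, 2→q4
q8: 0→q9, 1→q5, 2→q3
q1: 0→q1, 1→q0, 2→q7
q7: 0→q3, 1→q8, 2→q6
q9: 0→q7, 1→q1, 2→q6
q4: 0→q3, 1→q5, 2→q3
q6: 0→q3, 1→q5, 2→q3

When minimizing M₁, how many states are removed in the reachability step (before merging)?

1

Starting at q3 and following transitions, the reachable set is {q0, q1, q3, q4, q5, q6, q7, q8, q9}. That leaves q2 unreachable — 1 in total.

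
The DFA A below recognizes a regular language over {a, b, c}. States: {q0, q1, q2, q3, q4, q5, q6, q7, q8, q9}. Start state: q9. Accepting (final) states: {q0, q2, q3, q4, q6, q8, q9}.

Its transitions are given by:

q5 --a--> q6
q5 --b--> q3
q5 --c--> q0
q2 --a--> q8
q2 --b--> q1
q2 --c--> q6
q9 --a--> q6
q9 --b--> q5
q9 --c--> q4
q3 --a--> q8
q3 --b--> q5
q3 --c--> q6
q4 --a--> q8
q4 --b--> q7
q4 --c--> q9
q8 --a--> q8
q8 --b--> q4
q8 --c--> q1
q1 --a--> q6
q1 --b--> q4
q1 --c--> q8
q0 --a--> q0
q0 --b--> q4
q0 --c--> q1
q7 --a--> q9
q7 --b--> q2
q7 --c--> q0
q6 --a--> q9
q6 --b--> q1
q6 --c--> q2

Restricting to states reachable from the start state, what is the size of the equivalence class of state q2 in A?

All states are reachable from the start state.
Start with accepting vs non-accepting: {q0,q2,q3,q4,q6,q8,q9} | {q1,q5,q7}.
Split {q0,q2,q3,q4,q6,q8,q9} by δ(·,b) → {q2,q3,q4,q6,q9} and {q0,q8}.
Split {q2,q3,q4,q6,q9} by δ(·,a) → {q2,q3,q4} and {q6,q9}.
No further refinement is possible. Final partition (4 blocks): {q2,q3,q4} | {q1,q5,q7} | {q0,q8} | {q6,q9}.
State q2 belongs to the block {q2,q3,q4}, which has 3 states.

3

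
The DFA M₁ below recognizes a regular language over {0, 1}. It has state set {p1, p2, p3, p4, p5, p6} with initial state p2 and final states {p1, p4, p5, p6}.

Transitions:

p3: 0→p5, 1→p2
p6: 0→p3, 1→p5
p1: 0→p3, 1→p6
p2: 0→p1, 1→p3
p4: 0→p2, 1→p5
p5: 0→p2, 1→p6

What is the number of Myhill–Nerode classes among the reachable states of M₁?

2

States {p4} cannot be reached from the start state, so discard them.
P0 = {p1,p5,p6} | {p2,p3}.
Stable partition: {p1,p5,p6} | {p2,p3} — 2 equivalence classes.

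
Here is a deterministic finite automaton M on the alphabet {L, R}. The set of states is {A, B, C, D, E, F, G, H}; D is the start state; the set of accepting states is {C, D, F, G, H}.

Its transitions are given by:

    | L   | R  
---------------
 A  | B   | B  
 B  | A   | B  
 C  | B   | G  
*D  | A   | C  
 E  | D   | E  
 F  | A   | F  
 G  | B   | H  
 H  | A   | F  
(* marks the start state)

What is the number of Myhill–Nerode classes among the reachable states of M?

2

Reachable states from the start: {A,B,C,D,F,G,H}. Unreachable: {E} — drop them.
P0 = {C,D,F,G,H} | {A,B}.
No further refinement is possible. Final partition (2 blocks): {C,D,F,G,H} | {A,B}.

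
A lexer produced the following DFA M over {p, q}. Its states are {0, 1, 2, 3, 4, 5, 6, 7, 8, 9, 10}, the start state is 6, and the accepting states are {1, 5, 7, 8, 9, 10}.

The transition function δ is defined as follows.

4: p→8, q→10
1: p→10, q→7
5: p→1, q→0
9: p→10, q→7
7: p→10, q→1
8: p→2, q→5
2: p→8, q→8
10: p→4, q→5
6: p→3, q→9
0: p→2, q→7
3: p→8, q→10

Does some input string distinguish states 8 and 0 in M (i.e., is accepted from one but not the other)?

P0 = {1,5,7,8,9,10} | {0,2,3,4,6}.
Refine {1,5,7,8,9,10} on symbol p: members go to different blocks, giving {1,5,7,9} and {8,10}.
On input p, block {1,5,7,9} splits into {1,7,9} and {5}.
Split {0,2,3,4,6} by δ(·,p) → {2,3,4} and {0,6}.
No further refinement is possible. Final partition (5 blocks): {1,7,9} | {2,3,4} | {8,10} | {5} | {0,6}.
8 and 0 end up in different blocks, so they are distinguishable. For instance, the string 'ε' is accepted from only 8.

Yes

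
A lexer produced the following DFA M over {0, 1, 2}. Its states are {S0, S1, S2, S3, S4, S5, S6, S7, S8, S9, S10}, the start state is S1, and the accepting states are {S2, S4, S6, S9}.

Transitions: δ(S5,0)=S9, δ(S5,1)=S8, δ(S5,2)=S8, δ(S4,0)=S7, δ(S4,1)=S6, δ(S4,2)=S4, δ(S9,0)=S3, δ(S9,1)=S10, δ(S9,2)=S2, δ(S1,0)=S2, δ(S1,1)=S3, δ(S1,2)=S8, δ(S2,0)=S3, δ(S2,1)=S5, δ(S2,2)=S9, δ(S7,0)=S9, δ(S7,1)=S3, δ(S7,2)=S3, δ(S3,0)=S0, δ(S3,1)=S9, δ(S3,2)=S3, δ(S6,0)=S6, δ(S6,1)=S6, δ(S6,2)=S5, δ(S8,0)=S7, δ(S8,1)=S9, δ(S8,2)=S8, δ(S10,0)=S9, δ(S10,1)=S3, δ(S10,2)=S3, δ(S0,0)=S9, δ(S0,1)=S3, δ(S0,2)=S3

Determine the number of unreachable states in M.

No path from S1 leads to S4, S6; the other 9 states are all reachable.

2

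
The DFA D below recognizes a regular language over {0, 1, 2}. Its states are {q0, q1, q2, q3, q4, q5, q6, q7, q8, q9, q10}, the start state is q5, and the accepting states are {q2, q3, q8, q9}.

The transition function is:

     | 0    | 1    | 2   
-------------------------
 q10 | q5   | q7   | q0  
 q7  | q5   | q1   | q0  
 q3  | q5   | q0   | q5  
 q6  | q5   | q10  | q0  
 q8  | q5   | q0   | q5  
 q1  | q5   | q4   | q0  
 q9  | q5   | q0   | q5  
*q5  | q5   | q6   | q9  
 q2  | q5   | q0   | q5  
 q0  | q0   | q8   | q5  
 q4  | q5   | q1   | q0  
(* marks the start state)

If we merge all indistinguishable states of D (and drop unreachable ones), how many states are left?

States {q2,q3} cannot be reached from the start state, so discard them.
Start with accepting vs non-accepting: {q8,q9} | {q0,q1,q4,q5,q6,q7,q10}.
Split {q0,q1,q4,q5,q6,q7,q10} by δ(·,1) → {q1,q4,q5,q6,q7,q10} and {q0}.
Split {q1,q4,q5,q6,q7,q10} by δ(·,2) → {q1,q4,q6,q7,q10} and {q5}.
No further refinement is possible. Final partition (4 blocks): {q8,q9} | {q1,q4,q6,q7,q10} | {q0} | {q5}.

4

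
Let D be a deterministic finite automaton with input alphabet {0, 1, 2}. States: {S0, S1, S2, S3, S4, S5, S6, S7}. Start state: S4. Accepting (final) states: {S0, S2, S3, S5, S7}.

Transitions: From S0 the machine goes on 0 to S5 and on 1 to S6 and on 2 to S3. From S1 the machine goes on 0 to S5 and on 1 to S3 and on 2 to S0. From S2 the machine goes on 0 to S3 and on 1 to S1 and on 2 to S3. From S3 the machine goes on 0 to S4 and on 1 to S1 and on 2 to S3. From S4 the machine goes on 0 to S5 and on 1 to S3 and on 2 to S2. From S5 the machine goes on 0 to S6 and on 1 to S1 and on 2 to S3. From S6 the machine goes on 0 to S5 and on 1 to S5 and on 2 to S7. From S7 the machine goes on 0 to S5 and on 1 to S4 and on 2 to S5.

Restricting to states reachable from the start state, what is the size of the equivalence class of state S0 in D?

3

Every state is reachable, so we keep all 8.
Start with accepting vs non-accepting: {S0,S2,S3,S5,S7} | {S1,S4,S6}.
Split {S0,S2,S3,S5,S7} by δ(·,0) → {S0,S2,S7} and {S3,S5}.
No further refinement is possible. Final partition (3 blocks): {S0,S2,S7} | {S1,S4,S6} | {S3,S5}.
State S0 belongs to the block {S0,S2,S7}, which has 3 states.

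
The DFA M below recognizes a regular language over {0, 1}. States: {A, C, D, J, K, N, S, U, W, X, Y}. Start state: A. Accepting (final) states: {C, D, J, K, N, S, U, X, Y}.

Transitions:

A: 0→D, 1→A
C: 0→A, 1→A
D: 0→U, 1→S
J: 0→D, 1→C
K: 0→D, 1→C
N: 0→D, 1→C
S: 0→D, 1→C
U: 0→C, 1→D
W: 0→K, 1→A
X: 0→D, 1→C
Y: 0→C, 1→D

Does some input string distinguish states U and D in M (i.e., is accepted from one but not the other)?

Reachable states from the start: {A,C,D,S,U}. Unreachable: {J,K,N,W,X,Y} — drop them.
Start with accepting vs non-accepting: {C,D,S,U} | {A}.
Split {C,D,S,U} by δ(·,0) → {D,S,U} and {C}.
Refine {D,S,U} on symbol 0: members go to different blocks, giving {D,S} and {U}.
On input 0, block {D,S} splits into {D} and {S}.
No further refinement is possible. Final partition (5 blocks): {D} | {A} | {C} | {U} | {S}.
U and D end up in different blocks, so they are distinguishable. For instance, the string '00' is accepted from only D.

Yes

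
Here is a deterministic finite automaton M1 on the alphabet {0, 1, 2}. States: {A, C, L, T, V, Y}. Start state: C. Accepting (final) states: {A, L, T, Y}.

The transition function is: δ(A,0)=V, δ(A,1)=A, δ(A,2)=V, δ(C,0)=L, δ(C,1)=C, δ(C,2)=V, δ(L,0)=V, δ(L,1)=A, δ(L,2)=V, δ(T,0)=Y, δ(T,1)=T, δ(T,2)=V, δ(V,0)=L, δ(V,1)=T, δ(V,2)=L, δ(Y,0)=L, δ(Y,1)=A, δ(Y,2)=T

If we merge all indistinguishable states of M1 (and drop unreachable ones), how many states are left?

P0 = {A,L,T,Y} | {C,V}.
Refine {A,L,T,Y} on symbol 0: members go to different blocks, giving {A,L} and {T,Y}.
Split {C,V} by δ(·,1) → {C} and {V}.
On input 0, block {T,Y} splits into {T} and {Y}.
No further refinement is possible. Final partition (5 blocks): {A,L} | {C} | {T} | {V} | {Y}.

5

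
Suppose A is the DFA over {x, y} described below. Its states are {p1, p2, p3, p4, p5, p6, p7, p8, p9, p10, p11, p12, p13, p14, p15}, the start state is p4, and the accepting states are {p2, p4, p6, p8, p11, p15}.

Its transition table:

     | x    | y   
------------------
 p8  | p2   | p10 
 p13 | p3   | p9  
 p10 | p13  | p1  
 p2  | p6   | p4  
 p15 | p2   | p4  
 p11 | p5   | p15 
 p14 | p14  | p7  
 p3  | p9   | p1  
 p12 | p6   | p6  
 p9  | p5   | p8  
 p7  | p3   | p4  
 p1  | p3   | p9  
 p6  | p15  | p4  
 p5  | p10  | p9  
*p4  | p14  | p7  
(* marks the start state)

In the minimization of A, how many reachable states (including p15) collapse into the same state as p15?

Reachable states from the start: {p1,p2,p3,p4,p5,p6,p7,p8,p9,p10,p13,p14,p15}. Unreachable: {p11,p12} — drop them.
P0 = {p2,p4,p6,p8,p15} | {p1,p3,p5,p7,p9,p10,p13,p14}.
On input x, block {p2,p4,p6,p8,p15} splits into {p2,p6,p8,p15} and {p4}.
Split {p2,p6,p8,p15} by δ(·,y) → {p2,p6,p15} and {p8}.
Refine {p1,p3,p5,p7,p9,p10,p13,p14} on symbol y: members go to different blocks, giving {p1,p3,p5,p10,p13,p14} and {p7} and {p9}.
Split {p1,p3,p5,p10,p13,p14} by δ(·,x) → {p1,p5,p10,p13,p14} and {p3}.
Split {p1,p5,p10,p13,p14} by δ(·,x) → {p5,p10,p14} and {p1,p13}.
Refine {p5,p10,p14} on symbol x: members go to different blocks, giving {p5,p14} and {p10}.
On input x, block {p5,p14} splits into {p5} and {p14}.
Stable partition: {p2,p6,p15} | {p5} | {p4} | {p8} | {p7} | {p9} | {p3} | {p1,p13} | {p10} | {p14} — 10 equivalence classes.
State p15 belongs to the block {p2,p6,p15}, which has 3 states.

3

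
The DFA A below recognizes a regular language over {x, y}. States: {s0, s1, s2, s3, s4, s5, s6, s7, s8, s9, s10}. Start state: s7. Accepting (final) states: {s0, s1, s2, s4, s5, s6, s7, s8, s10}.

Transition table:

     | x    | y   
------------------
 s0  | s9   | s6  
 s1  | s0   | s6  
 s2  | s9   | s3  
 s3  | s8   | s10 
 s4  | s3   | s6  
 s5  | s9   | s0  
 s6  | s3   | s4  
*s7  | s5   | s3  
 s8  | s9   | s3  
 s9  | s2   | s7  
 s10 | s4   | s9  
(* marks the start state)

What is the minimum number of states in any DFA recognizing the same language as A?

First remove the unreachable states {s1}; 10 states remain.
Initial partition by acceptance: {s0,s2,s4,s5,s6,s7,s8,s10} | {s3,s9}.
Split {s0,s2,s4,s5,s6,s7,s8,s10} by δ(·,x) → {s0,s2,s4,s5,s6,s8} and {s7,s10}.
Refine {s0,s2,s4,s5,s6,s8} on symbol y: members go to different blocks, giving {s0,s4,s5,s6} and {s2,s8}.
No further refinement is possible. Final partition (4 blocks): {s0,s4,s5,s6} | {s3,s9} | {s7,s10} | {s2,s8}.

4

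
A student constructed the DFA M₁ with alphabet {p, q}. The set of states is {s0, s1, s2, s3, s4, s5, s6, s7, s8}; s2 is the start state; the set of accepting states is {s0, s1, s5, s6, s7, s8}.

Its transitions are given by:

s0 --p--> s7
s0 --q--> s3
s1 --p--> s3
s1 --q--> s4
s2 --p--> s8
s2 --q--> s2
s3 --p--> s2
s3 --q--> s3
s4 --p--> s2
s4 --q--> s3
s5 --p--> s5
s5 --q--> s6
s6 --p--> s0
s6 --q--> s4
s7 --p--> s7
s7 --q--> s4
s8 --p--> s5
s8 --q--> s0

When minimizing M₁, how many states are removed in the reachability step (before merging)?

1

BFS from s2 reaches {s0, s2, s3, s4, s5, s6, s7, s8}; the 1 state(s) s1 are never visited.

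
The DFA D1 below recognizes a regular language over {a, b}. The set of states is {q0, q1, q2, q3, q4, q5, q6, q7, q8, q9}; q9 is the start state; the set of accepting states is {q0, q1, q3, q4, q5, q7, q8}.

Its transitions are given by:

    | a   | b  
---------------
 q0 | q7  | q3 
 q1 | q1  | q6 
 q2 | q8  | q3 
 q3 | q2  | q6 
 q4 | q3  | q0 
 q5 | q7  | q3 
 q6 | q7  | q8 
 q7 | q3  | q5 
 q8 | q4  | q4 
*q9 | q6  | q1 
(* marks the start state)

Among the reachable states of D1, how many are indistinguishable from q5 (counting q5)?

2

All states are reachable from the start state.
Start with accepting vs non-accepting: {q0,q1,q3,q4,q5,q7,q8} | {q2,q6,q9}.
Refine {q0,q1,q3,q4,q5,q7,q8} on symbol a: members go to different blocks, giving {q0,q1,q4,q5,q7,q8} and {q3}.
Refine {q0,q1,q4,q5,q7,q8} on symbol a: members go to different blocks, giving {q0,q1,q5,q8} and {q4,q7}.
Refine {q0,q1,q5,q8} on symbol a: members go to different blocks, giving {q0,q5,q8} and {q1}.
Refine {q0,q5,q8} on symbol b: members go to different blocks, giving {q0,q5} and {q8}.
Split {q2,q6,q9} by δ(·,a) → {q2} and {q6} and {q9}.
The partition is now stable with 8 blocks: {q0,q5} | {q2} | {q3} | {q4,q7} | {q1} | {q8} | {q6} | {q9}.
The equivalence class containing q5 is {q0,q5}, of size 2.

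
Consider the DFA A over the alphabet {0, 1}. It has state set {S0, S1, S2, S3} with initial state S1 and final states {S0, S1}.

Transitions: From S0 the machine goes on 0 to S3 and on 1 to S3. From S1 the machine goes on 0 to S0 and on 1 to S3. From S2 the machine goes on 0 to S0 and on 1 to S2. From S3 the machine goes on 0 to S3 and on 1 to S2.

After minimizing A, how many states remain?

4

P0 = {S0,S1} | {S2,S3}.
Refine {S0,S1} on symbol 0: members go to different blocks, giving {S0} and {S1}.
On input 0, block {S2,S3} splits into {S2} and {S3}.
No further refinement is possible. Final partition (4 blocks): {S0} | {S2} | {S1} | {S3}.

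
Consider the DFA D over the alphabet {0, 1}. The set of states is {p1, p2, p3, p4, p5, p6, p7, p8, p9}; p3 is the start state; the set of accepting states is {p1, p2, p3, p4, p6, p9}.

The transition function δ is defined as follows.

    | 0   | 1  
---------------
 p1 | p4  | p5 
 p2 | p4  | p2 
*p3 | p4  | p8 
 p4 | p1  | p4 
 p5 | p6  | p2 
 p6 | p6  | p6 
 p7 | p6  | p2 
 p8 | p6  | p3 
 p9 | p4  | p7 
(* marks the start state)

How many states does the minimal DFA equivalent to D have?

7

States {p7,p9} cannot be reached from the start state, so discard them.
P0 = {p1,p2,p3,p4,p6} | {p5,p8}.
On input 1, block {p1,p2,p3,p4,p6} splits into {p2,p4,p6} and {p1,p3}.
Refine {p2,p4,p6} on symbol 0: members go to different blocks, giving {p2,p6} and {p4}.
Split {p2,p6} by δ(·,0) → {p2} and {p6}.
Split {p5,p8} by δ(·,1) → {p5} and {p8}.
On input 1, block {p1,p3} splits into {p1} and {p3}.
The partition is now stable with 7 blocks: {p2} | {p5} | {p1} | {p4} | {p6} | {p8} | {p3}.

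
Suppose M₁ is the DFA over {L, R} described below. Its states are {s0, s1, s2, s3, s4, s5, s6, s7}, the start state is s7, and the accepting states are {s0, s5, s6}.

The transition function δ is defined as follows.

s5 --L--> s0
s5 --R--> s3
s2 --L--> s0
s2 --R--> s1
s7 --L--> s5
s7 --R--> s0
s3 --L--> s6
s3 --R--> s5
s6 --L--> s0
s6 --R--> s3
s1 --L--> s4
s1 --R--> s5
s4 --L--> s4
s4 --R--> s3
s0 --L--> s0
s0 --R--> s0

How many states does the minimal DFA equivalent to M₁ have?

4

First remove the unreachable states {s1,s2,s4}; 5 states remain.
Start with accepting vs non-accepting: {s0,s5,s6} | {s3,s7}.
On input R, block {s0,s5,s6} splits into {s5,s6} and {s0}.
Split {s3,s7} by δ(·,R) → {s3} and {s7}.
Stable partition: {s5,s6} | {s3} | {s0} | {s7} — 4 equivalence classes.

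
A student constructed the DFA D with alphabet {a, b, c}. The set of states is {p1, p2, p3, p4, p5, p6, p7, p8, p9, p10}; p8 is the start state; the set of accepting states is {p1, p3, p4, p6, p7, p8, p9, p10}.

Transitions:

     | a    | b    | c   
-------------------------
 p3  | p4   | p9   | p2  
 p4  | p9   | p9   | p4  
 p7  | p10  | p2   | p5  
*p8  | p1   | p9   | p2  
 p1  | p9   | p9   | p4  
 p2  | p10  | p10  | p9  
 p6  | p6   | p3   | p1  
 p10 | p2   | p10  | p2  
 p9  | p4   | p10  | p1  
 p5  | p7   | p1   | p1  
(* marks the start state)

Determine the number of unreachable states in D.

4

BFS from p8 reaches {p1, p2, p4, p8, p9, p10}; the 4 state(s) p3, p5, p6, p7 are never visited.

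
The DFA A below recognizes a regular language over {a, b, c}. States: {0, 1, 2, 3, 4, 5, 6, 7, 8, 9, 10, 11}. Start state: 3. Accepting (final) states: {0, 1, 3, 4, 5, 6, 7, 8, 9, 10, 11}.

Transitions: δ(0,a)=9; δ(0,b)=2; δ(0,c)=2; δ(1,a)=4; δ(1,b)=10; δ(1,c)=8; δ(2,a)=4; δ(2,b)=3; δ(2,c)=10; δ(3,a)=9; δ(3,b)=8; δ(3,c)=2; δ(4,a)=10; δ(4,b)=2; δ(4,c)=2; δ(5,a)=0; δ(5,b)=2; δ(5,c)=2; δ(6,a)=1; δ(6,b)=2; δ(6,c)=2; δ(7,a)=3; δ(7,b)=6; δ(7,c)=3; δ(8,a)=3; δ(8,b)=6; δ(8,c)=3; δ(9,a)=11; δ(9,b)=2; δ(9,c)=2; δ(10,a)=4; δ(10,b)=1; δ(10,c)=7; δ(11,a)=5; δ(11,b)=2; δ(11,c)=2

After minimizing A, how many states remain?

Every state is reachable, so we keep all 12.
Start with accepting vs non-accepting: {0,1,3,4,5,6,7,8,9,10,11} | {2}.
Refine {0,1,3,4,5,6,7,8,9,10,11} on symbol b: members go to different blocks, giving {0,4,5,6,9,11} and {1,3,7,8,10}.
Split {0,4,5,6,9,11} by δ(·,a) → {0,5,9,11} and {4,6}.
Split {1,3,7,8,10} by δ(·,a) → {1,10} and {7,8} and {3}.
Stable partition: {0,5,9,11} | {2} | {1,10} | {4,6} | {7,8} | {3} — 6 equivalence classes.

6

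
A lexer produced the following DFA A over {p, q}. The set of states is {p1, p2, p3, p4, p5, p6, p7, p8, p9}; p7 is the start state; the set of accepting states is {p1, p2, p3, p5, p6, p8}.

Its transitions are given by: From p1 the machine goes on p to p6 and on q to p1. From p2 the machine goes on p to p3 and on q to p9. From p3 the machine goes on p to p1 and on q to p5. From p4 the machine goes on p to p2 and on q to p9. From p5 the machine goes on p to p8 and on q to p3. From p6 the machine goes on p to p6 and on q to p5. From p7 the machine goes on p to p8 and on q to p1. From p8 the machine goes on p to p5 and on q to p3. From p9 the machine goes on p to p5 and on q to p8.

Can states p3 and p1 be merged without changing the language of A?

Yes

Reachable states from the start: {p1,p3,p5,p6,p7,p8}. Unreachable: {p2,p4,p9} — drop them.
Initial partition by acceptance: {p1,p3,p5,p6,p8} | {p7}.
The partition is now stable with 2 blocks: {p1,p3,p5,p6,p8} | {p7}.
p3 and p1 lie in the same block of the stable partition, so they are equivalent — no string distinguishes them.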